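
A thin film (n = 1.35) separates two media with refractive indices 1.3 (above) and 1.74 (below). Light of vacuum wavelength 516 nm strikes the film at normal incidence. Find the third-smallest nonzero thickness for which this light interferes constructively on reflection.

At the upper boundary (n = 1.3 to n = 1.35) the reflected ray undergoes a half-wave phase shift.
Ray reflecting at the bottom interface goes from n = 1.35 toward n = 1.74: a half-wave phase shift.
Net: no relative phase inversion (both shifts match).
For maximum reflection here: 2 n t = m λ.
The third-smallest nonzero thickness corresponds to m = 3: t = m λ / (2 n) = 3.00 × 516 / (2 × 1.35) = 573 nm.

573 nm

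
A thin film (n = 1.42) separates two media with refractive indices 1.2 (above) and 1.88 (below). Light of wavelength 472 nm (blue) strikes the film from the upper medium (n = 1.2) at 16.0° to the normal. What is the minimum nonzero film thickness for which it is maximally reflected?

Top surface (1.2 → 1.42): reflection off a higher-index medium gives a half-wave phase shift.
Bottom surface (1.42 → 1.88): reflection off a higher-index medium gives a half-wave phase shift.
The two reflections carry the same phase change, so no net offset.
For maximum reflection here: 2 n t cos θ_r = m λ.
Snell's law: 1.2 sin 16.0° = 1.42 sin θ_r → sin θ_r = 0.233, cos θ_r = 0.972.
Minimum nonzero at m = 1: t = λ / (2 n cos θ_r) = 472 / (2 × 1.42 × 0.972) = 171 nm.

171 nm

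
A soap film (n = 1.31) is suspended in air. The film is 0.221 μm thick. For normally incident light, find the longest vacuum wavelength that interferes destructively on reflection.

579 nm

Top surface (1.0 → 1.31): reflection off a higher-index medium gives a half-wave phase shift.
Ray reflecting at the bottom interface goes from n = 1.31 toward n = 1.0: no phase shift.
Net: one phase inversion between the two reflected rays.
With one net inversion, destructive interference in reflection requires 2 n t = m λ.
λ = 2 n t / m. The longest wavelength is m = 1: λ = 2 × 1.31 × 221 / 1.00 = 579 nm.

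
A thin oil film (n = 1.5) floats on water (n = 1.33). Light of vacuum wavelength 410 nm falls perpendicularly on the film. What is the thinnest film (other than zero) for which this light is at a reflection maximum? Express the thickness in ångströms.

At the upper boundary (n = 1.0 to n = 1.5) the reflected ray undergoes a half-wave phase shift.
At the lower boundary (n = 1.5 to n = 1.33) the reflected ray undergoes no phase shift.
Exactly one π shift → a net half-wave offset.
With one net inversion, constructive interference in reflection requires 2 n t = (m + ½) λ.
Minimum at m = 0: t = λ / (4 n) = 410 / (4 × 1.5) = 68.3 nm.

683 Å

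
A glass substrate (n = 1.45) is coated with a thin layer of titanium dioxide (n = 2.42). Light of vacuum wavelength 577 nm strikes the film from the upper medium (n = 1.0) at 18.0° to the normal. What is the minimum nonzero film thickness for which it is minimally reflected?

120 nm

Ray reflecting at the top interface goes from n = 1.0 toward n = 2.42: a half-wave phase shift.
At the lower boundary (n = 2.42 to n = 1.45) the reflected ray undergoes no phase shift.
Net: one phase inversion between the two reflected rays.
For minimum reflection here: 2 n t cos θ_r = m λ.
Snell's law: 1.0 sin 18.0° = 2.42 sin θ_r → sin θ_r = 0.128, cos θ_r = 0.992.
Minimum nonzero at m = 1: t = λ / (2 n cos θ_r) = 577 / (2 × 2.42 × 0.992) = 120 nm.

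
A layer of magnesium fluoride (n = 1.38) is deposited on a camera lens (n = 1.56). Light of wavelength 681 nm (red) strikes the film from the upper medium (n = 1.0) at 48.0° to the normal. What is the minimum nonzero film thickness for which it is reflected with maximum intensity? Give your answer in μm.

At the upper boundary (n = 1.0 to n = 1.38) the reflected ray undergoes a half-wave phase shift.
At the lower boundary (n = 1.38 to n = 1.56) the reflected ray undergoes a half-wave phase shift.
The two reflections carry the same phase change, so no net offset.
For strong reflection here: 2 n t cos θ_r = m λ.
Snell's law: 1.0 sin 48.0° = 1.38 sin θ_r → sin θ_r = 0.539, cos θ_r = 0.843.
Minimum nonzero at m = 1: t = λ / (2 n cos θ_r) = 681 / (2 × 1.38 × 0.843) = 293 nm.

0.293 μm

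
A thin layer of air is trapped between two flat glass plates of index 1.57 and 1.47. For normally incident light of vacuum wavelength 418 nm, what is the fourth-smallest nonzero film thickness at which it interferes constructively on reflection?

Top surface (1.57 → 1.0): reflection off a lower-index medium gives no phase shift.
At the lower boundary (n = 1.0 to n = 1.47) the reflected ray undergoes a half-wave phase shift.
Exactly one π shift → a net half-wave offset.
With one net inversion, constructive interference in reflection requires 2 n t = (m + ½) λ.
The fourth-smallest nonzero thickness corresponds to m = 3: t = (m + ½) λ / (2 n) = 3.50 × 418 / (2 × 1.0) = 732 nm.

732 nm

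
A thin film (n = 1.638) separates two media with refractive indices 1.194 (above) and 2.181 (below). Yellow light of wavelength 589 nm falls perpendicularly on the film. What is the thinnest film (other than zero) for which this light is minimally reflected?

Top surface (1.194 → 1.638): reflection off a higher-index medium gives a half-wave phase shift.
Bottom surface (1.638 → 2.181): reflection off a higher-index medium gives a half-wave phase shift.
The two reflections carry the same phase change, so no net offset.
For weak reflection here: 2 n t = (m + ½) λ.
Minimum at m = 0: t = λ / (4 n) = 589 / (4 × 1.638) = 89.9 nm.

89.9 nm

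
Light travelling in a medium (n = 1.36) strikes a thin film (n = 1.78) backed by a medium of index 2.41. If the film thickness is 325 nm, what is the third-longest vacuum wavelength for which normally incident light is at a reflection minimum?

463 nm

At the upper boundary (n = 1.36 to n = 1.78) the reflected ray undergoes a half-wave phase shift.
At the lower boundary (n = 1.78 to n = 2.41) the reflected ray undergoes a half-wave phase shift.
Zero or two π shifts → no net half-wave offset.
With no net inversion, destructive interference in reflection requires 2 n t = (m + ½) λ.
λ = 2 n t / (m + ½). The third-longest wavelength is m = 2: λ = 2 × 1.78 × 325 / 2.50 = 463 nm.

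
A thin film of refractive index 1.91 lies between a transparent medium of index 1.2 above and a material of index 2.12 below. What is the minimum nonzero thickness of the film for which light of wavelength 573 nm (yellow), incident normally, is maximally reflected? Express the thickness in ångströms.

1500 Å

Ray reflecting at the top interface goes from n = 1.2 toward n = 1.91: a half-wave phase shift.
Ray reflecting at the bottom interface goes from n = 1.91 toward n = 2.12: a half-wave phase shift.
The two reflections carry the same phase change, so no net offset.
With no net inversion, constructive interference in reflection requires 2 n t = m λ.
Minimum nonzero at m = 1: t = λ / (2 n) = 573 / (2 × 1.91) = 150 nm.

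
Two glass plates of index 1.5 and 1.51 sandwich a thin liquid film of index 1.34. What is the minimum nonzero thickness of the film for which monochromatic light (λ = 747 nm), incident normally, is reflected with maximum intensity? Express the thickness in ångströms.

Ray reflecting at the top interface goes from n = 1.5 toward n = 1.34: no phase shift.
Ray reflecting at the bottom interface goes from n = 1.34 toward n = 1.51: a half-wave phase shift.
Net: one phase inversion between the two reflected rays.
So the condition for constructive reflection is 2 n t = (m + ½) λ.
Minimum at m = 0: t = λ / (4 n) = 747 / (4 × 1.34) = 139 nm.

1394 Å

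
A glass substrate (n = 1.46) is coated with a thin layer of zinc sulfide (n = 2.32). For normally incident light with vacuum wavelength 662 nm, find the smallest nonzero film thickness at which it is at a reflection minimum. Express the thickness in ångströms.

At the upper boundary (n = 1.0 to n = 2.32) the reflected ray undergoes a half-wave phase shift.
Ray reflecting at the bottom interface goes from n = 2.32 toward n = 1.46: no phase shift.
Exactly one π shift → a net half-wave offset.
So the condition for destructive reflection is 2 n t = m λ.
Minimum nonzero at m = 1: t = λ / (2 n) = 662 / (2 × 2.32) = 143 nm.

1427 Å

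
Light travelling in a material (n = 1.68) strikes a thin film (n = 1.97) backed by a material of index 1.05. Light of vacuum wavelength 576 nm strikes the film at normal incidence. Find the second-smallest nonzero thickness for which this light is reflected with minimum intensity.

Ray reflecting at the top interface goes from n = 1.68 toward n = 1.97: a half-wave phase shift.
Ray reflecting at the bottom interface goes from n = 1.97 toward n = 1.05: no phase shift.
Exactly one π shift → a net half-wave offset.
With one net inversion, destructive interference in reflection requires 2 n t = m λ.
The second-smallest nonzero thickness corresponds to m = 2: t = m λ / (2 n) = 2.00 × 576 / (2 × 1.97) = 292 nm.

292 nm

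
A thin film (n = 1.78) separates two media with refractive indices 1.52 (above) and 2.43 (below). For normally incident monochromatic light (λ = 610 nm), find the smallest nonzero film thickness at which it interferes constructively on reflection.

At the upper boundary (n = 1.52 to n = 1.78) the reflected ray undergoes a half-wave phase shift.
Bottom surface (1.78 → 2.43): reflection off a higher-index medium gives a half-wave phase shift.
The two reflections carry the same phase change, so no net offset.
So the condition for constructive reflection is 2 n t = m λ.
Minimum nonzero at m = 1: t = λ / (2 n) = 610 / (2 × 1.78) = 171 nm.

171 nm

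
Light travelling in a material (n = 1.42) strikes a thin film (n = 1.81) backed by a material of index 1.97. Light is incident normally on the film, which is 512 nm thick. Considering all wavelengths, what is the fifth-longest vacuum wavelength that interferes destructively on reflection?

Ray reflecting at the top interface goes from n = 1.42 toward n = 1.81: a half-wave phase shift.
At the lower boundary (n = 1.81 to n = 1.97) the reflected ray undergoes a half-wave phase shift.
The two reflections carry the same phase change, so no net offset.
With no net inversion, destructive interference in reflection requires 2 n t = (m + ½) λ.
λ = 2 n t / (m + ½). The fifth-longest wavelength is m = 4: λ = 2 × 1.81 × 512 / 4.50 = 412 nm.

412 nm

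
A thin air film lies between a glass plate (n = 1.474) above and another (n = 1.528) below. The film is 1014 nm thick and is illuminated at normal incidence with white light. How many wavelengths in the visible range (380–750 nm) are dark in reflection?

Ray reflecting at the top interface goes from n = 1.474 toward n = 1.0: no phase shift.
Ray reflecting at the bottom interface goes from n = 1.0 toward n = 1.528: a half-wave phase shift.
Exactly one π shift → a net half-wave offset.
With one net inversion, destructive interference in reflection requires 2 n t = m λ.
λ = 2 n t / m = 2028 / m nm.
m=2: 1014 nm (IR); m=3: 676 nm (visible); m=4: 507 nm (visible); m=5: 406 nm (visible); m=6: 338 nm (UV).

3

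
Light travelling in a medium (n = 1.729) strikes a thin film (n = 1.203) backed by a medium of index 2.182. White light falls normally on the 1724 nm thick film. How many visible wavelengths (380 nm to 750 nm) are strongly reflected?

Top surface (1.729 → 1.203): reflection off a lower-index medium gives no phase shift.
At the lower boundary (n = 1.203 to n = 2.182) the reflected ray undergoes a half-wave phase shift.
Net: one phase inversion between the two reflected rays.
With one net inversion, constructive interference in reflection requires 2 n t = (m + ½) λ.
λ = 2 n t / (m + ½) = 4148 / (m + ½) nm.
m=5: 754 nm (IR); m=6: 638 nm (visible); m=7: 553 nm (visible); m=8: 488 nm (visible); m=9: 437 nm (visible); m=10: 395 nm (visible); m=11: 361 nm (UV).

5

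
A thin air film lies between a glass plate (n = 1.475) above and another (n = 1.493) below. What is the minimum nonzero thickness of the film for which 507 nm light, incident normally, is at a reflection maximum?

127 nm

Top surface (1.475 → 1.0): reflection off a lower-index medium gives no phase shift.
At the lower boundary (n = 1.0 to n = 1.493) the reflected ray undergoes a half-wave phase shift.
Exactly one π shift → a net half-wave offset.
For bright reflection here: 2 n t = (m + ½) λ.
Minimum at m = 0: t = λ / (4 n) = 507 / (4 × 1.0) = 127 nm.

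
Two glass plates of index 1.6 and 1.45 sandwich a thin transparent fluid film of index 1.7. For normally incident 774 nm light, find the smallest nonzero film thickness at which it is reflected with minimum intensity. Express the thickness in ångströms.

2276 Å

At the upper boundary (n = 1.6 to n = 1.7) the reflected ray undergoes a half-wave phase shift.
Bottom surface (1.7 → 1.45): reflection off a lower-index medium gives no phase shift.
Exactly one π shift → a net half-wave offset.
With one net inversion, destructive interference in reflection requires 2 n t = m λ.
Minimum nonzero at m = 1: t = λ / (2 n) = 774 / (2 × 1.7) = 228 nm.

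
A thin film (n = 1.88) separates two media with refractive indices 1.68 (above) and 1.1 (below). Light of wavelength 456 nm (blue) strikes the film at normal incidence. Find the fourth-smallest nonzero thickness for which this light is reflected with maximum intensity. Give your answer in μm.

At the upper boundary (n = 1.68 to n = 1.88) the reflected ray undergoes a half-wave phase shift.
Ray reflecting at the bottom interface goes from n = 1.88 toward n = 1.1: no phase shift.
Exactly one π shift → a net half-wave offset.
With one net inversion, constructive interference in reflection requires 2 n t = (m + ½) λ.
The fourth-smallest nonzero thickness corresponds to m = 3: t = (m + ½) λ / (2 n) = 3.50 × 456 / (2 × 1.88) = 424 nm.

0.424 μm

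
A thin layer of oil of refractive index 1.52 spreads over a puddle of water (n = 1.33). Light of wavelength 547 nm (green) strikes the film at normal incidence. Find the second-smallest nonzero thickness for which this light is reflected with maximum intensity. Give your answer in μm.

Top surface (1.0 → 1.52): reflection off a higher-index medium gives a half-wave phase shift.
At the lower boundary (n = 1.52 to n = 1.33) the reflected ray undergoes no phase shift.
Exactly one π shift → a net half-wave offset.
With one net inversion, constructive interference in reflection requires 2 n t = (m + ½) λ.
The second-smallest nonzero thickness corresponds to m = 1: t = (m + ½) λ / (2 n) = 1.50 × 547 / (2 × 1.52) = 270 nm.

0.270 μm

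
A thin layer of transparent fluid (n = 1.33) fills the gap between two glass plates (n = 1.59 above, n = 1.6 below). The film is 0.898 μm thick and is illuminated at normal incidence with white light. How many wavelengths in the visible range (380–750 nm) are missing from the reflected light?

3

Top surface (1.59 → 1.33): reflection off a lower-index medium gives no phase shift.
Bottom surface (1.33 → 1.6): reflection off a higher-index medium gives a half-wave phase shift.
Exactly one π shift → a net half-wave offset.
With one net inversion, destructive interference in reflection requires 2 n t = m λ.
λ = 2 n t / m = 2389 / m nm.
m=3: 796 nm (IR); m=4: 597 nm (visible); m=5: 478 nm (visible); m=6: 398 nm (visible); m=7: 341 nm (UV).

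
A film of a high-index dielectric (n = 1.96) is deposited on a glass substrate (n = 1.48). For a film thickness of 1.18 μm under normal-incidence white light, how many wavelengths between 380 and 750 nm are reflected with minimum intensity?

Ray reflecting at the top interface goes from n = 1.0 toward n = 1.96: a half-wave phase shift.
Bottom surface (1.96 → 1.48): reflection off a lower-index medium gives no phase shift.
Net: one phase inversion between the two reflected rays.
So the condition for destructive reflection is 2 n t = m λ.
λ = 2 n t / m = 4626 / m nm.
m=6: 771 nm (IR); m=7: 661 nm (visible); m=8: 578 nm (visible); m=9: 514 nm (visible); m=10: 463 nm (visible); m=11: 421 nm (visible); m=12: 385 nm (visible); m=13: 356 nm (UV).

6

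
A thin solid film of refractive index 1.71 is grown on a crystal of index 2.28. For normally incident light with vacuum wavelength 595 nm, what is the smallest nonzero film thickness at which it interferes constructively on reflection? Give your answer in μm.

0.174 μm

At the upper boundary (n = 1.0 to n = 1.71) the reflected ray undergoes a half-wave phase shift.
At the lower boundary (n = 1.71 to n = 2.28) the reflected ray undergoes a half-wave phase shift.
Net: no relative phase inversion (both shifts match).
So the condition for constructive reflection is 2 n t = m λ.
The smallest nonzero thickness corresponds to m = 1: t = m λ / (2 n) = 1.00 × 595 / (2 × 1.71) = 174 nm.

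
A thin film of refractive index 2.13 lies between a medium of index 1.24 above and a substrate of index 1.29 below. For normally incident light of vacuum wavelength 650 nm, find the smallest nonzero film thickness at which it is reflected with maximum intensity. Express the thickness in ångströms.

763 Å

At the upper boundary (n = 1.24 to n = 2.13) the reflected ray undergoes a half-wave phase shift.
Ray reflecting at the bottom interface goes from n = 2.13 toward n = 1.29: no phase shift.
The two reflections differ by half a wavelength.
For maximum reflection here: 2 n t = (m + ½) λ.
Minimum at m = 0: t = λ / (4 n) = 650 / (4 × 2.13) = 76.3 nm.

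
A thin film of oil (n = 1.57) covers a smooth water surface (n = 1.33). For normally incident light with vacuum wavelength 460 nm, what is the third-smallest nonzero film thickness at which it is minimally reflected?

At the upper boundary (n = 1.0 to n = 1.57) the reflected ray undergoes a half-wave phase shift.
Bottom surface (1.57 → 1.33): reflection off a lower-index medium gives no phase shift.
Exactly one π shift → a net half-wave offset.
For minimum reflection here: 2 n t = m λ.
The third-smallest nonzero thickness corresponds to m = 3: t = m λ / (2 n) = 3.00 × 460 / (2 × 1.57) = 439 nm.

439 nm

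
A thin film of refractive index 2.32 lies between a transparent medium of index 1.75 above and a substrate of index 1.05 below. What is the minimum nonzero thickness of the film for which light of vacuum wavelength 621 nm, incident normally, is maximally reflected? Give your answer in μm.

0.0669 μm

Ray reflecting at the top interface goes from n = 1.75 toward n = 2.32: a half-wave phase shift.
At the lower boundary (n = 2.32 to n = 1.05) the reflected ray undergoes no phase shift.
Exactly one π shift → a net half-wave offset.
For strong reflection here: 2 n t = (m + ½) λ.
Minimum at m = 0: t = λ / (4 n) = 621 / (4 × 2.32) = 66.9 nm.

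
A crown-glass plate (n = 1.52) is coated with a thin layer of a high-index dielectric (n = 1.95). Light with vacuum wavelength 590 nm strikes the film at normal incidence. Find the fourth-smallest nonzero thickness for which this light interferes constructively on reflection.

529 nm

At the upper boundary (n = 1.0 to n = 1.95) the reflected ray undergoes a half-wave phase shift.
Ray reflecting at the bottom interface goes from n = 1.95 toward n = 1.52: no phase shift.
Exactly one π shift → a net half-wave offset.
For strong reflection here: 2 n t = (m + ½) λ.
The fourth-smallest nonzero thickness corresponds to m = 3: t = (m + ½) λ / (2 n) = 3.50 × 590 / (2 × 1.95) = 529 nm.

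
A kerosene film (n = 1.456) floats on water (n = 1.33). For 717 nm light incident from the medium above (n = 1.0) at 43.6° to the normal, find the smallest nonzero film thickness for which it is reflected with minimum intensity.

280 nm

Ray reflecting at the top interface goes from n = 1.0 toward n = 1.456: a half-wave phase shift.
Ray reflecting at the bottom interface goes from n = 1.456 toward n = 1.33: no phase shift.
Exactly one π shift → a net half-wave offset.
For minimum reflection here: 2 n t cos θ_r = m λ.
Snell's law: 1.0 sin 43.6° = 1.456 sin θ_r → sin θ_r = 0.474, cos θ_r = 0.881.
Minimum nonzero at m = 1: t = λ / (2 n cos θ_r) = 717 / (2 × 1.456 × 0.881) = 280 nm.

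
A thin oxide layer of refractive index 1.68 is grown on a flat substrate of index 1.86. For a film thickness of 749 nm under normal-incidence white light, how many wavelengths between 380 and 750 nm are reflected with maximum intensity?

3

At the upper boundary (n = 1.0 to n = 1.68) the reflected ray undergoes a half-wave phase shift.
Bottom surface (1.68 → 1.86): reflection off a higher-index medium gives a half-wave phase shift.
Net: no relative phase inversion (both shifts match).
For maximum reflection here: 2 n t = m λ.
λ = 2 n t / m = 2517 / m nm.
m=3: 839 nm (IR); m=4: 629 nm (visible); m=5: 503 nm (visible); m=6: 419 nm (visible); m=7: 360 nm (UV).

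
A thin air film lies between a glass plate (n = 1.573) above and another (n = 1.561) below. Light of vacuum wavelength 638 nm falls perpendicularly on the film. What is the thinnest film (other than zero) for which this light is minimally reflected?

319 nm

Top surface (1.573 → 1.0): reflection off a lower-index medium gives no phase shift.
Bottom surface (1.0 → 1.561): reflection off a higher-index medium gives a half-wave phase shift.
The two reflections differ by half a wavelength.
With one net inversion, destructive interference in reflection requires 2 n t = m λ.
Minimum nonzero at m = 1: t = λ / (2 n) = 638 / (2 × 1.0) = 319 nm.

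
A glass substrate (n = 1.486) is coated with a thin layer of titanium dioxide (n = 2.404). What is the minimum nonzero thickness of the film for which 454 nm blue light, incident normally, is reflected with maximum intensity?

Top surface (1.0 → 2.404): reflection off a higher-index medium gives a half-wave phase shift.
Ray reflecting at the bottom interface goes from n = 2.404 toward n = 1.486: no phase shift.
The two reflections differ by half a wavelength.
So the condition for constructive reflection is 2 n t = (m + ½) λ.
Minimum at m = 0: t = λ / (4 n) = 454 / (4 × 2.404) = 47.2 nm.

47.2 nm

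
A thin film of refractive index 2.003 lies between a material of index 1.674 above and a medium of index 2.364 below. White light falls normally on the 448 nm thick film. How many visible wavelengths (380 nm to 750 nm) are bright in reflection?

2

Top surface (1.674 → 2.003): reflection off a higher-index medium gives a half-wave phase shift.
Bottom surface (2.003 → 2.364): reflection off a higher-index medium gives a half-wave phase shift.
Net: no relative phase inversion (both shifts match).
With no net inversion, constructive interference in reflection requires 2 n t = m λ.
λ = 2 n t / m = 1795 / m nm.
m=2: 897 nm (IR); m=3: 598 nm (visible); m=4: 449 nm (visible); m=5: 359 nm (UV).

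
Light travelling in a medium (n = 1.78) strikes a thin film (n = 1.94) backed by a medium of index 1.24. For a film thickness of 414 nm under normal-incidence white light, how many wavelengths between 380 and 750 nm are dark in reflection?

At the upper boundary (n = 1.78 to n = 1.94) the reflected ray undergoes a half-wave phase shift.
Bottom surface (1.94 → 1.24): reflection off a lower-index medium gives no phase shift.
The two reflections differ by half a wavelength.
With one net inversion, destructive interference in reflection requires 2 n t = m λ.
λ = 2 n t / m = 1606 / m nm.
m=2: 803 nm (IR); m=3: 535 nm (visible); m=4: 402 nm (visible); m=5: 321 nm (UV).

2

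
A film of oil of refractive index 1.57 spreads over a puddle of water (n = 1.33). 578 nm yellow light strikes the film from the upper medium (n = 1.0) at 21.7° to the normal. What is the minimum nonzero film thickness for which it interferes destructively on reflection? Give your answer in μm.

0.189 μm

Ray reflecting at the top interface goes from n = 1.0 toward n = 1.57: a half-wave phase shift.
Bottom surface (1.57 → 1.33): reflection off a lower-index medium gives no phase shift.
Net: one phase inversion between the two reflected rays.
With one net inversion, destructive interference in reflection requires 2 n t cos θ_r = m λ.
Snell's law: 1.0 sin 21.7° = 1.57 sin θ_r → sin θ_r = 0.236, cos θ_r = 0.972.
Minimum nonzero at m = 1: t = λ / (2 n cos θ_r) = 578 / (2 × 1.57 × 0.972) = 189 nm.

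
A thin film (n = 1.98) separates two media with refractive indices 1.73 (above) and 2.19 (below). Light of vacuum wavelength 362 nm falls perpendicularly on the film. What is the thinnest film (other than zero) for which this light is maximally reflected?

Ray reflecting at the top interface goes from n = 1.73 toward n = 1.98: a half-wave phase shift.
At the lower boundary (n = 1.98 to n = 2.19) the reflected ray undergoes a half-wave phase shift.
Zero or two π shifts → no net half-wave offset.
For strong reflection here: 2 n t = m λ.
Minimum nonzero at m = 1: t = λ / (2 n) = 362 / (2 × 1.98) = 91.4 nm.

91.4 nm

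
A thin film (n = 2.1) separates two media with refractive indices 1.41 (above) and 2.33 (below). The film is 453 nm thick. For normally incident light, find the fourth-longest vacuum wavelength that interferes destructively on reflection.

544 nm

Top surface (1.41 → 2.1): reflection off a higher-index medium gives a half-wave phase shift.
At the lower boundary (n = 2.1 to n = 2.33) the reflected ray undergoes a half-wave phase shift.
The two reflections carry the same phase change, so no net offset.
So the condition for destructive reflection is 2 n t = (m + ½) λ.
λ = 2 n t / (m + ½). The fourth-longest wavelength is m = 3: λ = 2 × 2.1 × 453 / 3.50 = 544 nm.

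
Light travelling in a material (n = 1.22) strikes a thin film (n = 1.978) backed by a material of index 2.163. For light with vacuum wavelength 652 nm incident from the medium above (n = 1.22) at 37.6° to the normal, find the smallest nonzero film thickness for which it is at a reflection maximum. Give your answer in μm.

Ray reflecting at the top interface goes from n = 1.22 toward n = 1.978: a half-wave phase shift.
Ray reflecting at the bottom interface goes from n = 1.978 toward n = 2.163: a half-wave phase shift.
The two reflections carry the same phase change, so no net offset.
So the condition for constructive reflection is 2 n t cos θ_r = m λ.
Snell's law: 1.22 sin 37.6° = 1.978 sin θ_r → sin θ_r = 0.376, cos θ_r = 0.926.
Minimum nonzero at m = 1: t = λ / (2 n cos θ_r) = 652 / (2 × 1.978 × 0.926) = 178 nm.

0.178 μm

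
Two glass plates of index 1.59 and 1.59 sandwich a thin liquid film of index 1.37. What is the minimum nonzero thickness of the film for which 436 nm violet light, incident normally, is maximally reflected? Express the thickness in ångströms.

796 Å

Ray reflecting at the top interface goes from n = 1.59 toward n = 1.37: no phase shift.
Bottom surface (1.37 → 1.59): reflection off a higher-index medium gives a half-wave phase shift.
The two reflections differ by half a wavelength.
For bright reflection here: 2 n t = (m + ½) λ.
Minimum at m = 0: t = λ / (4 n) = 436 / (4 × 1.37) = 79.6 nm.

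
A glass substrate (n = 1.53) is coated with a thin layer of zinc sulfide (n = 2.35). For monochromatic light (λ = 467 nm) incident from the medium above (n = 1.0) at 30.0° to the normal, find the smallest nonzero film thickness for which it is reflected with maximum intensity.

50.8 nm

Ray reflecting at the top interface goes from n = 1.0 toward n = 2.35: a half-wave phase shift.
At the lower boundary (n = 2.35 to n = 1.53) the reflected ray undergoes no phase shift.
The two reflections differ by half a wavelength.
So the condition for constructive reflection is 2 n t cos θ_r = (m + ½) λ.
Snell's law: 1.0 sin 30.0° = 2.35 sin θ_r → sin θ_r = 0.213, cos θ_r = 0.977.
Minimum at m = 0: t = λ / (4 n cos θ_r) = 467 / (4 × 2.35 × 0.977) = 50.8 nm.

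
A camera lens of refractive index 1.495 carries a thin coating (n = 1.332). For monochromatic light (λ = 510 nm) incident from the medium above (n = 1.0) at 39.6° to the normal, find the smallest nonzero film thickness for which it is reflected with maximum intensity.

218 nm

Ray reflecting at the top interface goes from n = 1.0 toward n = 1.332: a half-wave phase shift.
At the lower boundary (n = 1.332 to n = 1.495) the reflected ray undergoes a half-wave phase shift.
Net: no relative phase inversion (both shifts match).
With no net inversion, constructive interference in reflection requires 2 n t cos θ_r = m λ.
Snell's law: 1.0 sin 39.6° = 1.332 sin θ_r → sin θ_r = 0.479, cos θ_r = 0.878.
Minimum nonzero at m = 1: t = λ / (2 n cos θ_r) = 510 / (2 × 1.332 × 0.878) = 218 nm.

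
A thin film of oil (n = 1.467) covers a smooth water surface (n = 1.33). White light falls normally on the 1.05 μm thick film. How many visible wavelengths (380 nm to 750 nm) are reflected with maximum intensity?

4

Top surface (1.0 → 1.467): reflection off a higher-index medium gives a half-wave phase shift.
At the lower boundary (n = 1.467 to n = 1.33) the reflected ray undergoes no phase shift.
Net: one phase inversion between the two reflected rays.
So the condition for constructive reflection is 2 n t = (m + ½) λ.
λ = 2 n t / (m + ½) = 3081 / (m + ½) nm.
m=3: 880 nm (IR); m=4: 685 nm (visible); m=5: 560 nm (visible); m=6: 474 nm (visible); m=7: 411 nm (visible); m=8: 362 nm (UV).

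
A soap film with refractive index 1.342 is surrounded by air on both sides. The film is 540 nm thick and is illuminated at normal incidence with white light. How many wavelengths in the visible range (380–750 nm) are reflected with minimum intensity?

At the upper boundary (n = 1.0 to n = 1.342) the reflected ray undergoes a half-wave phase shift.
Ray reflecting at the bottom interface goes from n = 1.342 toward n = 1.0: no phase shift.
The two reflections differ by half a wavelength.
With one net inversion, destructive interference in reflection requires 2 n t = m λ.
λ = 2 n t / m = 1449 / m nm.
m=1: 1449 nm (IR); m=2: 725 nm (visible); m=3: 483 nm (visible); m=4: 362 nm (UV).

2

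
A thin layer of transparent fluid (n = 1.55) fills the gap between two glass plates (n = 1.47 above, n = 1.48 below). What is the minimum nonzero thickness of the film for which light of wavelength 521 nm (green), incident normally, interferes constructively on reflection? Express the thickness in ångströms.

Top surface (1.47 → 1.55): reflection off a higher-index medium gives a half-wave phase shift.
At the lower boundary (n = 1.55 to n = 1.48) the reflected ray undergoes no phase shift.
The two reflections differ by half a wavelength.
So the condition for constructive reflection is 2 n t = (m + ½) λ.
Minimum at m = 0: t = λ / (4 n) = 521 / (4 × 1.55) = 84.0 nm.

840 Å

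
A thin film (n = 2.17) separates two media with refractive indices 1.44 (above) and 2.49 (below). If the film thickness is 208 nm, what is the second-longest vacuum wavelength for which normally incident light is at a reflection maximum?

Top surface (1.44 → 2.17): reflection off a higher-index medium gives a half-wave phase shift.
Ray reflecting at the bottom interface goes from n = 2.17 toward n = 2.49: a half-wave phase shift.
The two reflections carry the same phase change, so no net offset.
With no net inversion, constructive interference in reflection requires 2 n t = m λ.
λ = 2 n t / m. The second-longest wavelength is m = 2: λ = 2 × 2.17 × 208 / 2.00 = 451 nm.

451 nm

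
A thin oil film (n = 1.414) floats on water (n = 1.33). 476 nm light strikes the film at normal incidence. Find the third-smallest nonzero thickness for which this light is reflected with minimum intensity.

505 nm

At the upper boundary (n = 1.0 to n = 1.414) the reflected ray undergoes a half-wave phase shift.
Bottom surface (1.414 → 1.33): reflection off a lower-index medium gives no phase shift.
Net: one phase inversion between the two reflected rays.
So the condition for destructive reflection is 2 n t = m λ.
The third-smallest nonzero thickness corresponds to m = 3: t = m λ / (2 n) = 3.00 × 476 / (2 × 1.414) = 505 nm.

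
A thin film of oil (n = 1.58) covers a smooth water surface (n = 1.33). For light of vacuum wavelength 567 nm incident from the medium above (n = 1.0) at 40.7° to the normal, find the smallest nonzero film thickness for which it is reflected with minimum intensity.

197 nm

Top surface (1.0 → 1.58): reflection off a higher-index medium gives a half-wave phase shift.
At the lower boundary (n = 1.58 to n = 1.33) the reflected ray undergoes no phase shift.
Exactly one π shift → a net half-wave offset.
So the condition for destructive reflection is 2 n t cos θ_r = m λ.
Snell's law: 1.0 sin 40.7° = 1.58 sin θ_r → sin θ_r = 0.413, cos θ_r = 0.911.
Minimum nonzero at m = 1: t = λ / (2 n cos θ_r) = 567 / (2 × 1.58 × 0.911) = 197 nm.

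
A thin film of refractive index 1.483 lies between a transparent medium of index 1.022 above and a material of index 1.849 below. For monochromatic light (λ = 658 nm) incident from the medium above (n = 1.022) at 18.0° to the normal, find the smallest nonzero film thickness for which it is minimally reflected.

114 nm

Ray reflecting at the top interface goes from n = 1.022 toward n = 1.483: a half-wave phase shift.
Ray reflecting at the bottom interface goes from n = 1.483 toward n = 1.849: a half-wave phase shift.
Zero or two π shifts → no net half-wave offset.
With no net inversion, destructive interference in reflection requires 2 n t cos θ_r = (m + ½) λ.
Snell's law: 1.022 sin 18.0° = 1.483 sin θ_r → sin θ_r = 0.213, cos θ_r = 0.977.
Minimum at m = 0: t = λ / (4 n cos θ_r) = 658 / (4 × 1.483 × 0.977) = 114 nm.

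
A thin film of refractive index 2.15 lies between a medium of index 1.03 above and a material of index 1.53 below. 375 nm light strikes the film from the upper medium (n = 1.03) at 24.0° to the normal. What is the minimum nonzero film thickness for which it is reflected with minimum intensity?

At the upper boundary (n = 1.03 to n = 2.15) the reflected ray undergoes a half-wave phase shift.
At the lower boundary (n = 2.15 to n = 1.53) the reflected ray undergoes no phase shift.
Net: one phase inversion between the two reflected rays.
So the condition for destructive reflection is 2 n t cos θ_r = m λ.
Snell's law: 1.03 sin 24.0° = 2.15 sin θ_r → sin θ_r = 0.195, cos θ_r = 0.981.
Minimum nonzero at m = 1: t = λ / (2 n cos θ_r) = 375 / (2 × 2.15 × 0.981) = 88.9 nm.

88.9 nm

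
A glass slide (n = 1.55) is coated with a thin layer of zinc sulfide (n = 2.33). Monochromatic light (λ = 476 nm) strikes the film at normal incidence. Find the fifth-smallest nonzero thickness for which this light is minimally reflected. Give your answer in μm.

Ray reflecting at the top interface goes from n = 1.0 toward n = 2.33: a half-wave phase shift.
At the lower boundary (n = 2.33 to n = 1.55) the reflected ray undergoes no phase shift.
Exactly one π shift → a net half-wave offset.
With one net inversion, destructive interference in reflection requires 2 n t = m λ.
The fifth-smallest nonzero thickness corresponds to m = 5: t = m λ / (2 n) = 5.00 × 476 / (2 × 2.33) = 511 nm.

0.511 μm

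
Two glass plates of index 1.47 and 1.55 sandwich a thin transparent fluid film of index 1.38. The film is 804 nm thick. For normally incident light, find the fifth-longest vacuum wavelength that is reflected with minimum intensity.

Ray reflecting at the top interface goes from n = 1.47 toward n = 1.38: no phase shift.
At the lower boundary (n = 1.38 to n = 1.55) the reflected ray undergoes a half-wave phase shift.
Net: one phase inversion between the two reflected rays.
So the condition for destructive reflection is 2 n t = m λ.
λ = 2 n t / m. The fifth-longest wavelength is m = 5: λ = 2 × 1.38 × 804 / 5.00 = 444 nm.

444 nm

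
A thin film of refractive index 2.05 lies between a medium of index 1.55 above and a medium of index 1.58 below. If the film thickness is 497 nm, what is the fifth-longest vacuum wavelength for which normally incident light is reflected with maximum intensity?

At the upper boundary (n = 1.55 to n = 2.05) the reflected ray undergoes a half-wave phase shift.
Bottom surface (2.05 → 1.58): reflection off a lower-index medium gives no phase shift.
Net: one phase inversion between the two reflected rays.
So the condition for constructive reflection is 2 n t = (m + ½) λ.
λ = 2 n t / (m + ½). The fifth-longest wavelength is m = 4: λ = 2 × 2.05 × 497 / 4.50 = 453 nm.

453 nm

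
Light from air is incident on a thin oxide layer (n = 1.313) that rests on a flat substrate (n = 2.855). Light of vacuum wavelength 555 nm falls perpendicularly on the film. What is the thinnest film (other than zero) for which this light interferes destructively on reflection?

Ray reflecting at the top interface goes from n = 1.0 toward n = 1.313: a half-wave phase shift.
At the lower boundary (n = 1.313 to n = 2.855) the reflected ray undergoes a half-wave phase shift.
Zero or two π shifts → no net half-wave offset.
With no net inversion, destructive interference in reflection requires 2 n t = (m + ½) λ.
Minimum at m = 0: t = λ / (4 n) = 555 / (4 × 1.313) = 106 nm.

106 nm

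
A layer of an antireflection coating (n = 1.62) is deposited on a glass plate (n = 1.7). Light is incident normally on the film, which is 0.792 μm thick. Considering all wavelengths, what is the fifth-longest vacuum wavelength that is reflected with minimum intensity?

Ray reflecting at the top interface goes from n = 1.0 toward n = 1.62: a half-wave phase shift.
At the lower boundary (n = 1.62 to n = 1.7) the reflected ray undergoes a half-wave phase shift.
Net: no relative phase inversion (both shifts match).
With no net inversion, destructive interference in reflection requires 2 n t = (m + ½) λ.
λ = 2 n t / (m + ½). The fifth-longest wavelength is m = 4: λ = 2 × 1.62 × 792 / 4.50 = 570 nm.

570 nm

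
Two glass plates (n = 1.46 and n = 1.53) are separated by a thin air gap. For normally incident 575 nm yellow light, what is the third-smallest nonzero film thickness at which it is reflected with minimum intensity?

863 nm

Top surface (1.46 → 1.0): reflection off a lower-index medium gives no phase shift.
At the lower boundary (n = 1.0 to n = 1.53) the reflected ray undergoes a half-wave phase shift.
Net: one phase inversion between the two reflected rays.
So the condition for destructive reflection is 2 n t = m λ.
The third-smallest nonzero thickness corresponds to m = 3: t = m λ / (2 n) = 3.00 × 575 / (2 × 1.0) = 863 nm.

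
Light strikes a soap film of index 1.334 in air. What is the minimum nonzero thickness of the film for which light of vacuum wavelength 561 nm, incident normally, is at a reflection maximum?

Top surface (1.0 → 1.334): reflection off a higher-index medium gives a half-wave phase shift.
Ray reflecting at the bottom interface goes from n = 1.334 toward n = 1.0: no phase shift.
Exactly one π shift → a net half-wave offset.
So the condition for constructive reflection is 2 n t = (m + ½) λ.
Minimum at m = 0: t = λ / (4 n) = 561 / (4 × 1.334) = 105 nm.

105 nm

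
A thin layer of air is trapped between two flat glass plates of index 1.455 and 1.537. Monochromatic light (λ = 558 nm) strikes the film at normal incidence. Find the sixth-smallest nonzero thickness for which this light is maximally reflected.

1535 nm

Top surface (1.455 → 1.0): reflection off a lower-index medium gives no phase shift.
At the lower boundary (n = 1.0 to n = 1.537) the reflected ray undergoes a half-wave phase shift.
The two reflections differ by half a wavelength.
With one net inversion, constructive interference in reflection requires 2 n t = (m + ½) λ.
The sixth-smallest nonzero thickness corresponds to m = 5: t = (m + ½) λ / (2 n) = 5.50 × 558 / (2 × 1.0) = 1535 nm.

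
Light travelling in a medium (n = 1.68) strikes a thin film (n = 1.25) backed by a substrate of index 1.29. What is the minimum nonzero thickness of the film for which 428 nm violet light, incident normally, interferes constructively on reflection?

85.6 nm

At the upper boundary (n = 1.68 to n = 1.25) the reflected ray undergoes no phase shift.
Bottom surface (1.25 → 1.29): reflection off a higher-index medium gives a half-wave phase shift.
Net: one phase inversion between the two reflected rays.
For strong reflection here: 2 n t = (m + ½) λ.
Minimum at m = 0: t = λ / (4 n) = 428 / (4 × 1.25) = 85.6 nm.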